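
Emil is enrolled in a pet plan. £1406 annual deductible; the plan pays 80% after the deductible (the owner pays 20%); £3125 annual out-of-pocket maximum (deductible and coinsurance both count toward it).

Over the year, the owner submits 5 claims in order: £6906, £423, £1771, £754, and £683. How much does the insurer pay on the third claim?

£1416.80

Claim 1 (£6906): £1406 finishes the deductible; £5500 goes to coinsurance; coinsurance £5500 × 20% = £1100. Owner pays £2506; OOP now £2506. Insurer: £6906 − £2506 = £4400.
Claim 2 (£423): 20% coinsurance on £423 = £84.60. Owner pays £84.60; OOP now £2590.60. Insurer: £423 − £84.60 = £338.40.
Claim 3 (£1771): deductible met; 20% of £1771 = £354.20. Owner pays £354.20; OOP now £2944.80. Insurer: £1771 − £354.20 = £1416.80.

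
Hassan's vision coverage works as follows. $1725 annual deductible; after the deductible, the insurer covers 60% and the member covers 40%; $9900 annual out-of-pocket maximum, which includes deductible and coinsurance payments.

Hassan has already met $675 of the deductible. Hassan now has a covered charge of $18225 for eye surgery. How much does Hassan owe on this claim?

Deductible still to meet: $1725 − $675 = $1050.
That leaves $18225 − $1050 = $17175 for coinsurance.
Coinsurance: $17175 × 40% = $6870.
Member responsibility before any cap: $1050 + $6870 = $7920.
Year-to-date out-of-pocket becomes $675 + $7920 = $8595, still under the $9900 maximum, so no cap applies.

$7920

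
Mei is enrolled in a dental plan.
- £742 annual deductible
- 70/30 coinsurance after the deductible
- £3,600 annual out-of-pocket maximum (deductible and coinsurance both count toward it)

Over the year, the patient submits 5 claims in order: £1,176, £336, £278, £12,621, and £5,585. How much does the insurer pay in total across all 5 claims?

£16,396

Claim 1 — £1,176: £742 to deductible, leaving £434; patient's 30% is £130.20. Patient pays £872.20; OOP now £872.20. Insurer: £1,176 − £872.20 = £303.80.
Claim 2 — £336: 30% coinsurance on £336 = £100.80. Patient owes £100.80 (running OOP £973). Plan pays £336 − £100.80 = £235.20.
Claim 3 — £278: deductible met; 30% of £278 = £83.40. Patient owes £83.40 (running OOP £1,056.40). Insurer: £278 − £83.40 = £194.60.
Claim 4 — £12,621: 30% coinsurance on £12,621 = £3,786.30. OOP would hit £4,842.70 > £3,600, so the cap limits the patient to £3,600 − £1,056.40 = £2,543.60. Insurer: £12,621 − £2,543.60 = £10,077.40.
Claim 5 — £5,585: 30% coinsurance on £5,585 = £1,675.50. That would push OOP to £5,275.50, over the £3,600 cap, so patient pays £3,600 − £3,600 = £0. Plan pays £5,585 − £0 = £5,585.
Insurer total = bills − patient's total = £19,996 − £3,600 = £16,396.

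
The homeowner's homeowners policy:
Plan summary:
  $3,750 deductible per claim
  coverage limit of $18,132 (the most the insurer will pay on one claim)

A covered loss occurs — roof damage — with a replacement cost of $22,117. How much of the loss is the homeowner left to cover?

$3,985

Less the $3,750 deductible: $22,117 − $3,750 = $18,367.
Since $18,367 > $18,132, the payout is capped at $18,132.
Out of pocket: $22,117 − $18,132 = $3,985.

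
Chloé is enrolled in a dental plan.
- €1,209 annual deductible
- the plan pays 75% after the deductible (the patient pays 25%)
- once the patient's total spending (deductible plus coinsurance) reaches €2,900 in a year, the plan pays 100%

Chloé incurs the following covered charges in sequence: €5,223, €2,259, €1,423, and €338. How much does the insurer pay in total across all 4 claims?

Claim 1 (€5,223): €1,209 to deductible, leaving €4,014; patient's 25% is €1,003.50. Cost to patient: €2,212.50. OOP to date €2,212.50. Plan pays €5,223 − €2,212.50 = €3,010.50.
Claim 2 (€2,259): deductible met; 25% of €2,259 = €564.75. Cost to patient: €564.75. OOP to date €2,777.25. Plan pays €2,259 − €564.75 = €1,694.25.
Claim 3 (€1,423): 25% coinsurance on €1,423 = €355.75. That would push OOP to €3,133, over the €2,900 cap, so patient pays €2,900 − €2,777.25 = €122.75. Plan pays €1,423 − €122.75 = €1,300.25.
Claim 4 (€338): 25% coinsurance on €338 = €84.50. Adding that to €2,900 gives €2,984.50, past the €2,900 cap; patient pays only €2,900 − €2,900 = €0. Insurer: €338 − €0 = €338.
Insurer total = bills − patient's total = €9,243 − €2,900 = €6,343.

€6,343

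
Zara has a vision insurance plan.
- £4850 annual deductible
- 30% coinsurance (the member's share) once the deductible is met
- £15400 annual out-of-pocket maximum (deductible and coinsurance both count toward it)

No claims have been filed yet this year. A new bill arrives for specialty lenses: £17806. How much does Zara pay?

The full £4850 deductible is still open; £4850 of this bill applies to it.
The remaining £12956 (= £17806 − £4850) moves to coinsurance.
30% of £12956 = £3886.80 falls to the member.
Member responsibility before any cap: £4850 + £3886.80 = £8736.80.
Total out-of-pocket so far would be £0 + £8736.80 = £8736.80, below the £15400 cap — no reduction.

£8736.80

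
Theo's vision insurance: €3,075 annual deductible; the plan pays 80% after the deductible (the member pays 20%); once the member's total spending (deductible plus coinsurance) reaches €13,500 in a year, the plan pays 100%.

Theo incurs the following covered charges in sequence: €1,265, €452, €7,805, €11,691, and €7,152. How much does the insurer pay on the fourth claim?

Claim 1 (€1,265): all of it applies to the deductible. Cost to member: €1,265. OOP to date €1,265. Plan pays €1,265 − €1,265 = €0.
Claim 2 (€452): entire amount goes to the deductible. Member owes €452 (running OOP €1,717). Insurer: €452 − €452 = €0.
Claim 3 (€7,805): €1,358 finishes the deductible; €6,447 goes to coinsurance; 20% of €6,447 = €1,289.40. Cost to member: €2,647.40. OOP to date €4,364.40. Plan pays €7,805 − €2,647.40 = €5,157.60.
Claim 4 (€11,691): 20% coinsurance on €11,691 = €2,338.20. Member owes €2,338.20 (running OOP €6,702.60). Insurer: €11,691 − €2,338.20 = €9,352.80.

€9,352.80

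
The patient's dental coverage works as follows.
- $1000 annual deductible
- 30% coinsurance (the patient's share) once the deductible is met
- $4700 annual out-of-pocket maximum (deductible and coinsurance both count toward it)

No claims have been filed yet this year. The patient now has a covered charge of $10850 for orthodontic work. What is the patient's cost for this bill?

$3955

Deductible not yet touched, so the first $1000 of the bill goes to the deductible.
The remaining $9850 (= $10850 − $1000) moves to coinsurance.
Coinsurance: $9850 × 30% = $2955.
That puts the patient's cost at $1000 + $2955 = $3955 before any cap.
Total out-of-pocket so far would be $0 + $3955 = $3955, below the $4700 cap — no reduction.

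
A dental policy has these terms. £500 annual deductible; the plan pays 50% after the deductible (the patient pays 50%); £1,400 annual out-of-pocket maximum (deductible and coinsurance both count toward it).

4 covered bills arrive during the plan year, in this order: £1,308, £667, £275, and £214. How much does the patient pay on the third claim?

£137.50

Claim 1 (£1,308): £500 finishes the deductible; £808 goes to coinsurance; 50% of £808 = £404. Patient owes £904 (running OOP £904).
Claim 2 (£667): deductible already satisfied, so patient's share is 50% × £667 = £333.50. Cost to patient: £333.50. OOP to date £1,237.50.
Claim 3 (£275): deductible met; 50% of £275 = £137.50. Patient pays £137.50; OOP now £1,375.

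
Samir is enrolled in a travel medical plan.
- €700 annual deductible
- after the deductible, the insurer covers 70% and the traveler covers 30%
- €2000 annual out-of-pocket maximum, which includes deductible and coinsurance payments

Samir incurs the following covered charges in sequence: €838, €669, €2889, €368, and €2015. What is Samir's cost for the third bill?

Claim 1 — €838: €700 finishes the deductible; €138 goes to coinsurance; traveler's 30% is €41.40. Traveler owes €741.40 (running OOP €741.40).
Claim 2 — €669: 30% coinsurance on €669 = €200.70. Cost to traveler: €200.70. OOP to date €942.10.
Claim 3 — €2889: deductible met; 30% of €2889 = €866.70. Traveler owes €866.70 (running OOP €1808.80).

€866.70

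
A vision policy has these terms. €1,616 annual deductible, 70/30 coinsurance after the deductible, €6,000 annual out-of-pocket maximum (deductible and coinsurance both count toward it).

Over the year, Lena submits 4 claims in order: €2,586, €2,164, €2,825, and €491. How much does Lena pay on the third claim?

Claim 1 — €2,586: €1,616 finishes the deductible; €970 goes to coinsurance; 30% of €970 = €291. Member owes €1,907 (running OOP €1,907).
Claim 2 — €2,164: 30% coinsurance on €2,164 = €649.20. Member pays €649.20; OOP now €2,556.20.
Claim 3 — €2,825: 30% coinsurance on €2,825 = €847.50. Cost to member: €847.50. OOP to date €3,403.70.

€847.50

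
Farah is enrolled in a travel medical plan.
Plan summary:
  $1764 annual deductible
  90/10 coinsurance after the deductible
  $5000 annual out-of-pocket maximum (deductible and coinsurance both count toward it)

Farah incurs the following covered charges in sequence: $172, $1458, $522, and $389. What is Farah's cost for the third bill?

$172.80

Claim 1 — $172: entire amount goes to the deductible. Traveler pays $172; OOP now $172.
Claim 2 — $1458: all of it applies to the deductible. Traveler owes $1458 (running OOP $1630).
Claim 3 — $522: $134 finishes the deductible; $388 goes to coinsurance; coinsurance $388 × 10% = $38.80. Traveler pays $172.80; OOP now $1802.80.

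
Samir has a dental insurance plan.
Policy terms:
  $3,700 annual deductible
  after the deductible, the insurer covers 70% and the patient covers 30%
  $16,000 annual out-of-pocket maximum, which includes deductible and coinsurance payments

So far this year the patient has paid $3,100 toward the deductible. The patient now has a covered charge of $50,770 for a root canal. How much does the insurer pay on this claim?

$3,100 of the $3,700 deductible is already met, leaving $600.
That leaves $50,770 − $600 = $50,170 for coinsurance.
30% of $50,170 = $15,051 falls to the patient.
Patient responsibility before any cap: $600 + $15,051 = $15,651.
Adding $15,651 to the $3,100 already spent would give $18,751, which exceeds the $16,000 cap; the patient pays just $16,000 − $3,100 = $12,900.
Insurer pays the balance: $50,770 − $12,900 = $37,870.

$37,870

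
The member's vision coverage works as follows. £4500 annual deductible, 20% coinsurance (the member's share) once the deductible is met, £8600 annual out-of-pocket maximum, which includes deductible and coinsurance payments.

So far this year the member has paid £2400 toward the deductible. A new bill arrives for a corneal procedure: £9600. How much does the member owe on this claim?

Remaining deductible: £4500 − £2400 = £2100.
That leaves £9600 − £2100 = £7500 for coinsurance.
Coinsurance: £7500 × 20% = £1500.
That puts the member's cost at £2100 + £1500 = £3600 before any cap.
Year-to-date out-of-pocket becomes £2400 + £3600 = £6000, still under the £8600 maximum, so no cap applies.

£3600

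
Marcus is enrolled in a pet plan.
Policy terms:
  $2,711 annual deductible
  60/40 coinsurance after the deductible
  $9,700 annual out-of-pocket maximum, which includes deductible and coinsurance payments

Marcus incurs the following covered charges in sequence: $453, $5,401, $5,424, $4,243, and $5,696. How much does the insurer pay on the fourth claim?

Bill 1, $453: fully absorbed by the deductible. Cost to owner: $453. OOP to date $453. Plan pays $453 − $453 = $0.
Bill 2, $5,401: $2,258 to deductible, leaving $3,143; coinsurance $3,143 × 40% = $1,257.20. Cost to owner: $3,515.20. OOP to date $3,968.20. Insurer: $5,401 − $3,515.20 = $1,885.80.
Bill 3, $5,424: 40% coinsurance on $5,424 = $2,169.60. Owner pays $2,169.60; OOP now $6,137.80. Insurer: $5,424 − $2,169.60 = $3,254.40.
Bill 4, $4,243: deductible met; 40% of $4,243 = $1,697.20. Owner pays $1,697.20; OOP now $7,835. Plan pays $4,243 − $1,697.20 = $2,545.80.

$2,545.80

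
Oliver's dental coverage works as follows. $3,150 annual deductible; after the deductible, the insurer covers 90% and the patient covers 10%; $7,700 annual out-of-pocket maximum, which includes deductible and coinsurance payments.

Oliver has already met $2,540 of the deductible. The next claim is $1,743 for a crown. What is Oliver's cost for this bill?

$2,540 of the $3,150 deductible is already met, leaving $610.
After the $610 deductible portion, $1,743 − $610 = $1,133 is subject to coinsurance.
10% of $1,133 = $113.30 falls to the patient.
That puts the patient's cost at $610 + $113.30 = $723.30 before any cap.
Cumulative spending $2,540 + $723.30 = $3,263.30 stays under the $7,700 maximum.

$723.30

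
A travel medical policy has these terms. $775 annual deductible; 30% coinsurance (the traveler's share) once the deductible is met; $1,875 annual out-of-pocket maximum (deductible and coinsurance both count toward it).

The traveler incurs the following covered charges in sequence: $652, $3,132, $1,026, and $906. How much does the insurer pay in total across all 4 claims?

#1 ($652): fully absorbed by the deductible. Traveler owes $652 (running OOP $652). Insurer: $652 − $652 = $0.
#2 ($3,132): $123 to deductible, leaving $3,009; 30% of $3,009 = $902.70. Traveler owes $1,025.70 (running OOP $1,677.70). Plan pays $3,132 − $1,025.70 = $2,106.30.
#3 ($1,026): deductible already satisfied, so traveler's share is 30% × $1,026 = $307.80. Adding that to $1,677.70 gives $1,985.50, past the $1,875 cap; traveler pays only $1,875 − $1,677.70 = $197.30. Plan pays $1,026 − $197.30 = $828.70.
#4 ($906): deductible met; 30% of $906 = $271.80. That would push OOP to $2,146.80, over the $1,875 cap, so traveler pays $1,875 − $1,875 = $0. Insurer: $906 − $0 = $906.
Insurer total = bills − traveler's total = $5,716 − $1,875 = $3,841.

$3,841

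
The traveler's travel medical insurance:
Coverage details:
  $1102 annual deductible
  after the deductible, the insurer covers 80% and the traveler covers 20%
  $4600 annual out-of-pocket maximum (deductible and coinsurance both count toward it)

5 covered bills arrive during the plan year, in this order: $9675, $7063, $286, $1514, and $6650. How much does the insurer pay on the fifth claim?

Claim 1 — $9675: $1102 to deductible, leaving $8573; coinsurance $8573 × 20% = $1714.60. Cost to traveler: $2816.60. OOP to date $2816.60. Plan pays $9675 − $2816.60 = $6858.40.
Claim 2 — $7063: deductible met; 20% of $7063 = $1412.60. Traveler pays $1412.60; OOP now $4229.20. Insurer: $7063 − $1412.60 = $5650.40.
Claim 3 — $286: deductible already satisfied, so traveler's share is 20% × $286 = $57.20. Cost to traveler: $57.20. OOP to date $4286.40. Plan pays $286 − $57.20 = $228.80.
Claim 4 — $1514: deductible met; 20% of $1514 = $302.80. Traveler owes $302.80 (running OOP $4589.20). Insurer: $1514 − $302.80 = $1211.20.
Claim 5 — $6650: deductible already satisfied, so traveler's share is 20% × $6650 = $1330. OOP would hit $5919.20 > $4600, so the cap limits the traveler to $4600 − $4589.20 = $10.80. Plan pays $6650 − $10.80 = $6639.20.

$6639.20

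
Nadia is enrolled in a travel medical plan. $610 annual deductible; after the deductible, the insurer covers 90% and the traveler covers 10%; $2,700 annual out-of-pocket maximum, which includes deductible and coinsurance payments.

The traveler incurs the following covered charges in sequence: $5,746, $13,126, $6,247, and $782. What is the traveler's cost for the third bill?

$263.80

Claim 1 ($5,746): $610 to deductible, leaving $5,136; 10% of $5,136 = $513.60. Traveler pays $1,123.60; OOP now $1,123.60.
Claim 2 ($13,126): 10% coinsurance on $13,126 = $1,312.60. Traveler owes $1,312.60 (running OOP $2,436.20).
Claim 3 ($6,247): deductible already satisfied, so traveler's share is 10% × $6,247 = $624.70. That would push OOP to $3,060.90, over the $2,700 cap, so traveler pays $2,700 − $2,436.20 = $263.80.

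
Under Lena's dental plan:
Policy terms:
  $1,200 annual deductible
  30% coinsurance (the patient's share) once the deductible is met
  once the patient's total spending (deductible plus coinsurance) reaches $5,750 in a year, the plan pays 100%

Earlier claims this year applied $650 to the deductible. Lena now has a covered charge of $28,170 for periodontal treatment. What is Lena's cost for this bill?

$5,100

Deductible still to meet: $1,200 − $650 = $550.
That leaves $28,170 − $550 = $27,620 for coinsurance.
30% of $27,620 = $8,286 falls to the patient.
So the patient owes $550 + $8,286 = $8,836 before any cap.
That would bring total out-of-pocket to $9,486, past the $5,750 cap. The patient is capped at $5,750 − $650 = $5,100 on this claim.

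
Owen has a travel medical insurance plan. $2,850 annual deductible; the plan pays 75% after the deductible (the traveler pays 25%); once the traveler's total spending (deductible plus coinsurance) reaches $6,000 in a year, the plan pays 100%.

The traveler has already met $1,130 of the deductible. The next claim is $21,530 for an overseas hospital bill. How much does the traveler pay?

$4,870

Remaining deductible: $2,850 − $1,130 = $1,720.
After the $1,720 deductible portion, $21,530 − $1,720 = $19,810 is subject to coinsurance.
25% of $19,810 = $4,952.50 falls to the traveler.
So the traveler owes $1,720 + $4,952.50 = $6,672.50 before any cap.
That would bring total out-of-pocket to $7,802.50, past the $6,000 cap. The traveler is capped at $6,000 − $1,130 = $4,870 on this claim.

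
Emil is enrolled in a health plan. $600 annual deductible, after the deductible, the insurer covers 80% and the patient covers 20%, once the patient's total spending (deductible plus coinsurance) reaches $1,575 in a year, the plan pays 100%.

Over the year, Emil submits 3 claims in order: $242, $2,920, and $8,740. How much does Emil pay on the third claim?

#1 ($242): entire amount goes to the deductible. Patient owes $242 (running OOP $242).
#2 ($2,920): $358 finishes the deductible; $2,562 goes to coinsurance; 20% of $2,562 = $512.40. Patient pays $870.40; OOP now $1,112.40.
#3 ($8,740): deductible met; 20% of $8,740 = $1,748. OOP would hit $2,860.40 > $1,575, so the cap limits the patient to $1,575 − $1,112.40 = $462.60.

$462.60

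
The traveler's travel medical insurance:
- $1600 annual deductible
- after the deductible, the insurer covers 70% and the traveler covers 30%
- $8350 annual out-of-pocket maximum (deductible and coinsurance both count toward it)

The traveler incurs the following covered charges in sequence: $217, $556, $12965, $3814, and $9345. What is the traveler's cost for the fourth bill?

Claim 1 — $217: all of it applies to the deductible. Traveler owes $217 (running OOP $217).
Claim 2 — $556: all of it applies to the deductible. Traveler owes $556 (running OOP $773).
Claim 3 — $12965: $827 to deductible, leaving $12138; traveler's 30% is $3641.40. Traveler pays $4468.40; OOP now $5241.40.
Claim 4 — $3814: deductible already satisfied, so traveler's share is 30% × $3814 = $1144.20. Traveler owes $1144.20 (running OOP $6385.60).

$1144.20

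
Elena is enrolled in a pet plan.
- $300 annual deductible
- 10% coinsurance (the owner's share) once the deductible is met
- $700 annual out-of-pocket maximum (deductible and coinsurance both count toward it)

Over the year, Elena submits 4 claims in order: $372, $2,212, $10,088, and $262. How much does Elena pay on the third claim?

$171.60

#1 ($372): $300 to deductible, leaving $72; owner's 10% is $7.20. Owner owes $307.20 (running OOP $307.20).
#2 ($2,212): deductible met; 10% of $2,212 = $221.20. Owner pays $221.20; OOP now $528.40.
#3 ($10,088): 10% coinsurance on $10,088 = $1,008.80. That would push OOP to $1,537.20, over the $700 cap, so owner pays $700 − $528.40 = $171.60.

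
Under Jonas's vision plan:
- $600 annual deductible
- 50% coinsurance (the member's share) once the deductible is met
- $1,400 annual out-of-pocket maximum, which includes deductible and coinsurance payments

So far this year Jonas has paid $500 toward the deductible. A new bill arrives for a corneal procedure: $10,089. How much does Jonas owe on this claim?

$900

Remaining deductible: $600 − $500 = $100.
After the $100 deductible portion, $10,089 − $100 = $9,989 is subject to coinsurance.
Member's 50% share of $9,989 is $4,994.50.
Member responsibility before any cap: $100 + $4,994.50 = $5,094.50.
Year-to-date out-of-pocket would reach $500 + $5,094.50 = $5,594.50, above the $1,400 maximum, so the member pays only $1,400 − $500 = $900.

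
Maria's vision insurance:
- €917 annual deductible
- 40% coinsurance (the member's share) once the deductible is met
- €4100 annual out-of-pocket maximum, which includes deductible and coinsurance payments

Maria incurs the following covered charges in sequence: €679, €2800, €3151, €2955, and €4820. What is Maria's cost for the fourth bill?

Claim 1 — €679: entire amount goes to the deductible. Member pays €679; OOP now €679.
Claim 2 — €2800: deductible takes €238, €2562 remains; 40% of €2562 = €1024.80. Cost to member: €1262.80. OOP to date €1941.80.
Claim 3 — €3151: deductible met; 40% of €3151 = €1260.40. Cost to member: €1260.40. OOP to date €3202.20.
Claim 4 — €2955: 40% coinsurance on €2955 = €1182. That would push OOP to €4384.20, over the €4100 cap, so member pays €4100 − €3202.20 = €897.80.

€897.80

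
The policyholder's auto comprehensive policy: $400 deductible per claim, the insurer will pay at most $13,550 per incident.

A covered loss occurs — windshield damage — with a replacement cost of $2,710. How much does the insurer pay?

After the deductible, $2,710 − $400 = $2,310 remains.
$2,310 ≤ $13,550, so the limit doesn't bind; insurer pays $2,310.

$2,310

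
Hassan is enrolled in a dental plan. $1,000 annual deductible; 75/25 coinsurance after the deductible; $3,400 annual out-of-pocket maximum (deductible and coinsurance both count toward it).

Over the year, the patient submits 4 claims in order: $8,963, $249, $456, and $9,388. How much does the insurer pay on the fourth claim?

Claim 1 ($8,963): $1,000 to deductible, leaving $7,963; 25% of $7,963 = $1,990.75. Patient owes $2,990.75 (running OOP $2,990.75). Plan pays $8,963 − $2,990.75 = $5,972.25.
Claim 2 ($249): deductible met; 25% of $249 = $62.25. Cost to patient: $62.25. OOP to date $3,053. Plan pays $249 − $62.25 = $186.75.
Claim 3 ($456): deductible met; 25% of $456 = $114. Patient owes $114 (running OOP $3,167). Insurer: $456 − $114 = $342.
Claim 4 ($9,388): deductible met; 25% of $9,388 = $2,347. Adding that to $3,167 gives $5,514, past the $3,400 cap; patient pays only $3,400 − $3,167 = $233. Plan pays $9,388 − $233 = $9,155.

$9,155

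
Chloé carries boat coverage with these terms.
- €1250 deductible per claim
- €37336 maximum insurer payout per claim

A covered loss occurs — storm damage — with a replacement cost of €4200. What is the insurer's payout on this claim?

Less the €1250 deductible: €4200 − €1250 = €2950.
That's under the €37336 cap, so the insurer reimburses the full €2950.

€2950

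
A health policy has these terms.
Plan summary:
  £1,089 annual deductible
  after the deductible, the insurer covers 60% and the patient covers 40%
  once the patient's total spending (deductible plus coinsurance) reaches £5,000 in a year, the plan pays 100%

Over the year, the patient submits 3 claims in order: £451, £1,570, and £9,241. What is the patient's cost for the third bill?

Bill 1, £451: fully absorbed by the deductible. Patient pays £451; OOP now £451.
Bill 2, £1,570: deductible takes £638, £932 remains; 40% of £932 = £372.80. Cost to patient: £1,010.80. OOP to date £1,461.80.
Bill 3, £9,241: 40% coinsurance on £9,241 = £3,696.40. Adding that to £1,461.80 gives £5,158.20, past the £5,000 cap; patient pays only £5,000 − £1,461.80 = £3,538.20.

£3,538.20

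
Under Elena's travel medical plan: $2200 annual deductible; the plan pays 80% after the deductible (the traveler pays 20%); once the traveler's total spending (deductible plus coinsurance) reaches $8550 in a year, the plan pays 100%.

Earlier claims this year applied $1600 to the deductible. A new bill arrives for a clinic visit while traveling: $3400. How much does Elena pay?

Deductible still to meet: $2200 − $1600 = $600.
The remaining $2800 (= $3400 − $600) moves to coinsurance.
Traveler's 20% share of $2800 is $560.
So the traveler owes $600 + $560 = $1160 before any cap.
Cumulative spending $1600 + $1160 = $2760 stays under the $8550 maximum.

$1160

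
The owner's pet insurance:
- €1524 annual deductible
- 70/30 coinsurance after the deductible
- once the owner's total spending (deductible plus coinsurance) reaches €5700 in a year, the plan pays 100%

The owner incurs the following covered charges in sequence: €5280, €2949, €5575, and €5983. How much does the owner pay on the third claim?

€1672.50

Claim 1 — €5280: deductible takes €1524, €3756 remains; owner's 30% is €1126.80. Owner owes €2650.80 (running OOP €2650.80).
Claim 2 — €2949: deductible already satisfied, so owner's share is 30% × €2949 = €884.70. Cost to owner: €884.70. OOP to date €3535.50.
Claim 3 — €5575: deductible met; 30% of €5575 = €1672.50. Cost to owner: €1672.50. OOP to date €5208.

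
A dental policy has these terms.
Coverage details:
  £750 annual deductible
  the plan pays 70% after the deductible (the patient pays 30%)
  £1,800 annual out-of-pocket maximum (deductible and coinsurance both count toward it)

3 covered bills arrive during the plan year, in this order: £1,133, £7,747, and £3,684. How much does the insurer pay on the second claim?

£6,811.90

Claim 1 — £1,133: £750 finishes the deductible; £383 goes to coinsurance; 30% of £383 = £114.90. Patient owes £864.90 (running OOP £864.90). Plan pays £1,133 − £864.90 = £268.10.
Claim 2 — £7,747: 30% coinsurance on £7,747 = £2,324.10. OOP would hit £3,189 > £1,800, so the cap limits the patient to £1,800 − £864.90 = £935.10. Plan pays £7,747 − £935.10 = £6,811.90.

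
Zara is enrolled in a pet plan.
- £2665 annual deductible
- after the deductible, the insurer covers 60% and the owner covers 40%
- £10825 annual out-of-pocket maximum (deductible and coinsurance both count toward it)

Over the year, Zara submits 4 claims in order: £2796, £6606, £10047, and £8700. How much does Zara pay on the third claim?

Claim 1 (£2796): £2665 finishes the deductible; £131 goes to coinsurance; 40% of £131 = £52.40. Owner pays £2717.40; OOP now £2717.40.
Claim 2 (£6606): 40% coinsurance on £6606 = £2642.40. Owner pays £2642.40; OOP now £5359.80.
Claim 3 (£10047): 40% coinsurance on £10047 = £4018.80. Cost to owner: £4018.80. OOP to date £9378.60.

£4018.80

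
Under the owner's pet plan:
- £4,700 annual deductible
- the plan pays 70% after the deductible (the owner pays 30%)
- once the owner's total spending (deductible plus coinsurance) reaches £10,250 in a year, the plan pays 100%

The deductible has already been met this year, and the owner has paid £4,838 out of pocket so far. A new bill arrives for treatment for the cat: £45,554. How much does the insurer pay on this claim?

The deductible is already satisfied, so the full bill goes to coinsurance.
Coinsurance: £45,554 × 30% = £13,666.20.
Year-to-date out-of-pocket would reach £4,838 + £13,666.20 = £18,504.20, above the £10,250 maximum, so the owner pays only £10,250 − £4,838 = £5,412.
The insurer covers the remainder: £45,554 − £5,412 = £40,142.

£40,142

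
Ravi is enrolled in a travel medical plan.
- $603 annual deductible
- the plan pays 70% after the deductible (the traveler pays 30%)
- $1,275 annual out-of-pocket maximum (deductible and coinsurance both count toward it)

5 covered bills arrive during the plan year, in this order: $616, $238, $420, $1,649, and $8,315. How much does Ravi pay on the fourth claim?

$470.70

#1 ($616): $603 to deductible, leaving $13; 30% of $13 = $3.90. Traveler owes $606.90 (running OOP $606.90).
#2 ($238): deductible met; 30% of $238 = $71.40. Cost to traveler: $71.40. OOP to date $678.30.
#3 ($420): 30% coinsurance on $420 = $126. Traveler pays $126; OOP now $804.30.
#4 ($1,649): 30% coinsurance on $1,649 = $494.70. That would push OOP to $1,299, over the $1,275 cap, so traveler pays $1,275 − $804.30 = $470.70.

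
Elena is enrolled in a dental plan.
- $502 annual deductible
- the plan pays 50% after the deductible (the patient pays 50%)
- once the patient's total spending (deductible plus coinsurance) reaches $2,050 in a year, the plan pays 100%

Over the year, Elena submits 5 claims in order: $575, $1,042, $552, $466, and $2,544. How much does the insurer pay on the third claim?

Claim 1 ($575): $502 finishes the deductible; $73 goes to coinsurance; patient's 50% is $36.50. Patient pays $538.50; OOP now $538.50. Plan pays $575 − $538.50 = $36.50.
Claim 2 ($1,042): deductible met; 50% of $1,042 = $521. Patient owes $521 (running OOP $1,059.50). Plan pays $1,042 − $521 = $521.
Claim 3 ($552): 50% coinsurance on $552 = $276. Cost to patient: $276. OOP to date $1,335.50. Insurer: $552 − $276 = $276.

$276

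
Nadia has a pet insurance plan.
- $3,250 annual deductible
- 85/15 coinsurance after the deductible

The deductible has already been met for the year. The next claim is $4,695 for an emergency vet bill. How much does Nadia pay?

$704.25

With the deductible met, the entire $4,695 is subject to coinsurance.
Owner's 15% share of $4,695 is $704.25.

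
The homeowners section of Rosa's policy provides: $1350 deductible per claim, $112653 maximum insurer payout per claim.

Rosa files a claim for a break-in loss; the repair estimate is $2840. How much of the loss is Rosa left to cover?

After the deductible, $2840 − $1350 = $1490 remains.
That's under the $112653 cap, so the insurer reimburses the full $1490.
The homeowner bears the rest of the original loss: $2840 − $1490 = $1350.

$1350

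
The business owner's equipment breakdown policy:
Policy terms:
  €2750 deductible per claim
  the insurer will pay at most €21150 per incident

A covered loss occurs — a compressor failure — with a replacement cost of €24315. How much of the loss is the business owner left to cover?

Less the €2750 deductible: €24315 − €2750 = €21565.
The €21150 per-incident cap binds; insurer pays €21150.
The business owner bears the rest of the original loss: €24315 − €21150 = €3165.

€3165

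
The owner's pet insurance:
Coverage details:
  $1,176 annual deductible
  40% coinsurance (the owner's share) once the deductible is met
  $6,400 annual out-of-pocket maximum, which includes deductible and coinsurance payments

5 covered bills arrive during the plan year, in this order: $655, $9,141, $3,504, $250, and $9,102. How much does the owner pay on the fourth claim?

$100

Claim 1 — $655: fully absorbed by the deductible. Owner owes $655 (running OOP $655).
Claim 2 — $9,141: $521 finishes the deductible; $8,620 goes to coinsurance; owner's 40% is $3,448. Cost to owner: $3,969. OOP to date $4,624.
Claim 3 — $3,504: deductible met; 40% of $3,504 = $1,401.60. Cost to owner: $1,401.60. OOP to date $6,025.60.
Claim 4 — $250: deductible met; 40% of $250 = $100. Owner owes $100 (running OOP $6,125.60).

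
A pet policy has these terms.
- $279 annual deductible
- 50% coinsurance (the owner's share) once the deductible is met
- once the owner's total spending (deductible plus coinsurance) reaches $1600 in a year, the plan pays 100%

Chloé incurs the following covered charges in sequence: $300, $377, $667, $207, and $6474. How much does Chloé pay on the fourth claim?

$103.50

#1 ($300): $279 finishes the deductible; $21 goes to coinsurance; 50% of $21 = $10.50. Owner owes $289.50 (running OOP $289.50).
#2 ($377): deductible already satisfied, so owner's share is 50% × $377 = $188.50. Owner owes $188.50 (running OOP $478).
#3 ($667): deductible met; 50% of $667 = $333.50. Owner owes $333.50 (running OOP $811.50).
#4 ($207): 50% coinsurance on $207 = $103.50. Owner owes $103.50 (running OOP $915).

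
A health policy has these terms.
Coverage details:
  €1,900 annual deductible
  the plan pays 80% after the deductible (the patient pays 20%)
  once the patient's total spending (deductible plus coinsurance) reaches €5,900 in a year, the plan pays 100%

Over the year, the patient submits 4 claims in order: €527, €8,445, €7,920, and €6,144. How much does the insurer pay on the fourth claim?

#1 (€527): all of it applies to the deductible. Cost to patient: €527. OOP to date €527. Insurer: €527 − €527 = €0.
#2 (€8,445): €1,373 finishes the deductible; €7,072 goes to coinsurance; 20% of €7,072 = €1,414.40. Patient pays €2,787.40; OOP now €3,314.40. Plan pays €8,445 − €2,787.40 = €5,657.60.
#3 (€7,920): 20% coinsurance on €7,920 = €1,584. Patient pays €1,584; OOP now €4,898.40. Plan pays €7,920 − €1,584 = €6,336.
#4 (€6,144): deductible already satisfied, so patient's share is 20% × €6,144 = €1,228.80. That would push OOP to €6,127.20, over the €5,900 cap, so patient pays €5,900 − €4,898.40 = €1,001.60. Insurer: €6,144 − €1,001.60 = €5,142.40.

€5,142.40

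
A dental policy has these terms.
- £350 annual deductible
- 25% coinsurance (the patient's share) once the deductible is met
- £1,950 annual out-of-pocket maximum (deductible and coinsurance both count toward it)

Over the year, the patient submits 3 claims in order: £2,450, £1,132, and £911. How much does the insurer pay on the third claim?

Bill 1, £2,450: £350 to deductible, leaving £2,100; 25% of £2,100 = £525. Patient pays £875; OOP now £875. Insurer: £2,450 − £875 = £1,575.
Bill 2, £1,132: deductible already satisfied, so patient's share is 25% × £1,132 = £283. Patient owes £283 (running OOP £1,158). Insurer: £1,132 − £283 = £849.
Bill 3, £911: 25% coinsurance on £911 = £227.75. Cost to patient: £227.75. OOP to date £1,385.75. Plan pays £911 − £227.75 = £683.25.

£683.25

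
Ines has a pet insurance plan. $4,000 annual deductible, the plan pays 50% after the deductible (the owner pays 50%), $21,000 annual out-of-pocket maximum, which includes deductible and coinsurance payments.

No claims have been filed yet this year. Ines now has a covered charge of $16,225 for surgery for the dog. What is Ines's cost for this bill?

The full $4,000 deductible is still open; $4,000 of this bill applies to it.
The remaining $12,225 (= $16,225 − $4,000) moves to coinsurance.
Coinsurance: $12,225 × 50% = $6,112.50.
Owner responsibility before any cap: $4,000 + $6,112.50 = $10,112.50.
Cumulative spending $0 + $10,112.50 = $10,112.50 stays under the $21,000 maximum.

$10,112.50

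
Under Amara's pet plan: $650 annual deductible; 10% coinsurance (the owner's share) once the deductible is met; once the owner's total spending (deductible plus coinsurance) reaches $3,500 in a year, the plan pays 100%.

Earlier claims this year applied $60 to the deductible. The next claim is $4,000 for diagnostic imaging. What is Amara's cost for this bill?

$931

$60 of the $650 deductible is already met, leaving $590.
That leaves $4,000 − $590 = $3,410 for coinsurance.
Coinsurance: $3,410 × 10% = $341.
Owner responsibility before any cap: $590 + $341 = $931.
Total out-of-pocket so far would be $60 + $931 = $991, below the $3,500 cap — no reduction.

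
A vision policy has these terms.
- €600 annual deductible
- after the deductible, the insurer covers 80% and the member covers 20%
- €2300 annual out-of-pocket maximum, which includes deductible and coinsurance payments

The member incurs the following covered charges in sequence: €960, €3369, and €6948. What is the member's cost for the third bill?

Claim 1 (€960): €600 to deductible, leaving €360; member's 20% is €72. Cost to member: €672. OOP to date €672.
Claim 2 (€3369): deductible already satisfied, so member's share is 20% × €3369 = €673.80. Member pays €673.80; OOP now €1345.80.
Claim 3 (€6948): deductible met; 20% of €6948 = €1389.60. That would push OOP to €2735.40, over the €2300 cap, so member pays €2300 − €1345.80 = €954.20.

€954.20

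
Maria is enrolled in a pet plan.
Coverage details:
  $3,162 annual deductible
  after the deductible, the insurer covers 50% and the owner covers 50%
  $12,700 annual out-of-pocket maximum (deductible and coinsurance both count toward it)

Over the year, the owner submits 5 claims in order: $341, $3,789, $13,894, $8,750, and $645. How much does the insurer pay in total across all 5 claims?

$14,719

Claim 1 — $341: entire amount goes to the deductible. Cost to owner: $341. OOP to date $341. Insurer: $341 − $341 = $0.
Claim 2 — $3,789: $2,821 to deductible, leaving $968; 50% of $968 = $484. Cost to owner: $3,305. OOP to date $3,646. Insurer: $3,789 − $3,305 = $484.
Claim 3 — $13,894: deductible already satisfied, so owner's share is 50% × $13,894 = $6,947. Owner pays $6,947; OOP now $10,593. Insurer: $13,894 − $6,947 = $6,947.
Claim 4 — $8,750: 50% coinsurance on $8,750 = $4,375. That would push OOP to $14,968, over the $12,700 cap, so owner pays $12,700 − $10,593 = $2,107. Insurer: $8,750 − $2,107 = $6,643.
Claim 5 — $645: 50% coinsurance on $645 = $322.50. That would push OOP to $13,022.50, over the $12,700 cap, so owner pays $12,700 − $12,700 = $0. Insurer: $645 − $0 = $645.
Insurer total: $0 + $484 + $6,947 + $6,643 + $645 = $14,719.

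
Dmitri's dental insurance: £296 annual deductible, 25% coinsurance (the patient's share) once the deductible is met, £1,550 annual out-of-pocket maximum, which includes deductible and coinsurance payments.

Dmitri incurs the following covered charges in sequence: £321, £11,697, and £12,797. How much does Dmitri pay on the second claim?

Claim 1 (£321): deductible takes £296, £25 remains; coinsurance £25 × 25% = £6.25. Patient owes £302.25 (running OOP £302.25).
Claim 2 (£11,697): deductible met; 25% of £11,697 = £2,924.25. Adding that to £302.25 gives £3,226.50, past the £1,550 cap; patient pays only £1,550 − £302.25 = £1,247.75.

£1,247.75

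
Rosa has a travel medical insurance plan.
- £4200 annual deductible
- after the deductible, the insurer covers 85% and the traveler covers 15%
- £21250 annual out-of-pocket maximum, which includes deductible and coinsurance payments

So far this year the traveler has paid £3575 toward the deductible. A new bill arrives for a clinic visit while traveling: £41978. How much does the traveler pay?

£6827.95

Remaining deductible: £4200 − £3575 = £625.
That leaves £41978 − £625 = £41353 for coinsurance.
Traveler's 15% share of £41353 is £6202.95.
That puts the traveler's cost at £625 + £6202.95 = £6827.95 before any cap.
Total out-of-pocket so far would be £3575 + £6827.95 = £10402.95, below the £21250 cap — no reduction.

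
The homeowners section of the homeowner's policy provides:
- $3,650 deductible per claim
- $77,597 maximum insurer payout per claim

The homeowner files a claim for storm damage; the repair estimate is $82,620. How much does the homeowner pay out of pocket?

After the deductible, $82,620 − $3,650 = $78,970 remains.
$78,970 exceeds the $77,597 limit, so the insurer pays the limit: $77,597.
Homeowner's share is the uncovered remainder: $82,620 − $77,597 = $5,023.

$5,023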